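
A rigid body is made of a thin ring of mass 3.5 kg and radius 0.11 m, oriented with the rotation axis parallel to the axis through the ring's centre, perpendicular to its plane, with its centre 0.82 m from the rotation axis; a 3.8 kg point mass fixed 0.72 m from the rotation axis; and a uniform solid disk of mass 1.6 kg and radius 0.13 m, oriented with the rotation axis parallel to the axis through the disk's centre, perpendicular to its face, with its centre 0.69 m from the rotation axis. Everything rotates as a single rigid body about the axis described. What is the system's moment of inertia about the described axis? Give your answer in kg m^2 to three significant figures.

Thin ring: I_cm = MR² = (3.5)(0.11)² = 0.04235 kg m^2; centre at d = 0.82 m, so I = I_cm + Md² gives I = 0.04235 + (3.5)(0.82)² = 2.3957 kg m^2.
Point mass: I_cm = 0; centre at d = 0.72 m, so I = I_cm + Md² gives I = 0 + (3.8)(0.72)² = 1.9699 kg m^2.
Solid disk: I_cm = (1/2)MR² = (1/2)(1.6)(0.13)² = 0.01352 kg m^2; centre at d = 0.69 m, so I = I_cm + Md² gives I = 0.01352 + (1.6)(0.69)² = 0.77528 kg m^2.
Total I = 2.3957 + 1.9699 + 0.77528 = 5.1409 kg m^2.

5.14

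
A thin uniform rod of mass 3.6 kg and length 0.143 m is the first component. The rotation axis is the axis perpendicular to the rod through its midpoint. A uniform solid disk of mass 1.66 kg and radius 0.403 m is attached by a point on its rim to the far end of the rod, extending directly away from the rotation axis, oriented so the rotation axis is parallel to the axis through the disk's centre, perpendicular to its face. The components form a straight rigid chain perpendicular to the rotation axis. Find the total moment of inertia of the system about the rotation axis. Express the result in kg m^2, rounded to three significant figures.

0.515

Thin rod: I_cm = (1/12)ML² = (1/12)(3.6)(0.143)² = 0.0061347 kg m^2; axis through the centre, so I = 0.0061347 kg m^2.
Solid disk: I_cm = (1/2)MR² = (1/2)(1.66)(0.403)² = 0.1348 kg m^2; centre at d = 0.0715 + 0.403 = 0.4745 m, so I = I_cm + Md² gives I = 0.1348 + (1.66)(0.4745)² = 0.50855 kg m^2.
Total I = 0.0061347 + 0.50855 = 0.51468 kg m^2.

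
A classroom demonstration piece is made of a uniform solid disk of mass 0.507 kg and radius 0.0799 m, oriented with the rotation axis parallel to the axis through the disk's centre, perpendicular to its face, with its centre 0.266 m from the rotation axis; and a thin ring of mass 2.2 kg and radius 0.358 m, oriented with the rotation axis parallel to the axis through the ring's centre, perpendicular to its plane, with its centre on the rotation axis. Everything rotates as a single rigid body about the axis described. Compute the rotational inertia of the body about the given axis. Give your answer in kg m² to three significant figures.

Solid disk: I_cm = (1/2)MR² = (1/2)(0.507)(0.0799)² = 0.0016183 kg m²; centre at d = 0.266 m, so the parallel axis theorem gives I = 0.0016183 + (0.507)(0.266)² = 0.037492 kg m².
Thin ring: I_cm = MR² = (2.2)(0.358)² = 0.28196 kg m²; axis through the centre, so I = 0.28196 kg m².
Total I = 0.037492 + 0.28196 = 0.31945 kg m².

0.319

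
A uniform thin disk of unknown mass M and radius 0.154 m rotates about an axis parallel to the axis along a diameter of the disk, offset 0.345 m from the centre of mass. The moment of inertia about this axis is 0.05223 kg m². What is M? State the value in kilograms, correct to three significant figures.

I = I_cm + Md² = (1/4)MR² + Md² = M·[0.25·(0.154)² + (0.345)²] = M·0.12495.
So M = 0.05223 / 0.12495 = 0.41799 kg.

0.418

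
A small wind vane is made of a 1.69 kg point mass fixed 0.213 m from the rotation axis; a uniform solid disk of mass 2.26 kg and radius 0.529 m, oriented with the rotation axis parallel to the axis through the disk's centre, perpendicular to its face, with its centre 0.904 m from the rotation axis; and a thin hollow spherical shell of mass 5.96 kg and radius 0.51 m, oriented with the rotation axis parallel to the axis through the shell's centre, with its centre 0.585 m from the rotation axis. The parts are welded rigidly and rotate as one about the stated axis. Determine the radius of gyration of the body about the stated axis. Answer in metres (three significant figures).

0.732

Point mass: I_cm = 0; centre at d = 0.213 m, so I = I_cm + Md² gives I = 0 + (1.69)(0.213)² = 0.076674 kg m^2.
Solid disk: I_cm = (1/2)MR² = (1/2)(2.26)(0.529)² = 0.31622 kg m^2; centre at d = 0.904 m, so I = I_cm + Md² gives I = 0.31622 + (2.26)(0.904)² = 2.1631 kg m^2.
Spherical shell: I_cm = (2/3)MR² = (2/3)(5.96)(0.51)² = 1.0335 kg m^2; centre at d = 0.585 m, so I = I_cm + Md² gives I = 1.0335 + (5.96)(0.585)² = 3.0731 kg m^2.
Total I = 5.3129 kg m^2; total mass M = 9.91 kg.
k = √(I/M) = √(5.3129/9.91) = 0.7322 m.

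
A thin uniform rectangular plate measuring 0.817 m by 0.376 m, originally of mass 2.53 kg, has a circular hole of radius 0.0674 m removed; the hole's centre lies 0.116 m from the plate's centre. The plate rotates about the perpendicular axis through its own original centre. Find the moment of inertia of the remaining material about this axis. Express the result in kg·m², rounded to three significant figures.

0.169

Unpierced body about its centre: I₀ = (1/12)M(a²+b²) = (1/12)(2.53)[(0.817)² + (0.376)²] = 0.17054 kg·m².
The removed disk has mass m = M·πr²/(ab) = (2.53)·π(0.0674)²/(0.817·0.376) = 0.11754 kg (same uniform areal density).
Its moment of inertia about the rotation axis (parallel-axis theorem): I_hole = (1/2)mr² + md² = (1/2)(0.11754)(0.0674)² + (0.11754)(0.116)² = 0.0018486 kg·m².
Treating the hole as negative mass, I = I₀ − I_hole = 0.17054 − 0.0018486 = 0.16869 kg·m².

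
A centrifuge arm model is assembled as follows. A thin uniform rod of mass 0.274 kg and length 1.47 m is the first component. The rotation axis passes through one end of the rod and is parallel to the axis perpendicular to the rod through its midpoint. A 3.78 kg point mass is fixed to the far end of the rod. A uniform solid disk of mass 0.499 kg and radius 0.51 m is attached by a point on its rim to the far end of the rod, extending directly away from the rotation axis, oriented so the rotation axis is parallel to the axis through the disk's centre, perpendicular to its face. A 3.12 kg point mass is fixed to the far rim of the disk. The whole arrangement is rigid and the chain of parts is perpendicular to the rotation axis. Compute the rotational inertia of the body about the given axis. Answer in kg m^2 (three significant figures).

Thin rod: I_cm = (1/12)ML² = (1/12)(0.274)(1.47)² = 0.049341 kg m^2; centre at d = 0.735 m, so the parallel axis theorem gives I = 0.049341 + (0.274)(0.735)² = 0.19736 kg m^2.
Point mass: I_cm = 0; centre at d = 0.735 + 0.735 = 1.47 m, so the parallel axis theorem gives I = 0 + (3.78)(1.47)² = 8.1682 kg m^2.
Solid disk: I_cm = (1/2)MR² = (1/2)(0.499)(0.51)² = 0.064895 kg m^2; centre at d = 0.735 + 0.735 + 0.51 = 1.98 m, so the parallel axis theorem gives I = 0.064895 + (0.499)(1.98)² = 2.0212 kg m^2.
Point mass: I_cm = 0; centre at d = 0.735 + 0.735 + 0.51 + 0.51 = 2.49 m, so the parallel axis theorem gives I = 0 + (3.12)(2.49)² = 19.344 kg m^2.
Total I = 0.19736 + 8.1682 + 2.0212 + 19.344 = 29.731 kg m^2.

29.7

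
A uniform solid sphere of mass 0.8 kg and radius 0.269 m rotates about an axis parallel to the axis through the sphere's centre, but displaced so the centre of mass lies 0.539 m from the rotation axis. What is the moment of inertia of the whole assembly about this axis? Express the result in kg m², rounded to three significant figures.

0.256

I_cm = (2/5)MR² = (2/5)(0.8)(0.269)² = 0.023156 kg m²; centre at d = 0.539 m, so I = I_cm + Md² gives I = 0.023156 + (0.8)(0.539)² = 0.25557 kg m².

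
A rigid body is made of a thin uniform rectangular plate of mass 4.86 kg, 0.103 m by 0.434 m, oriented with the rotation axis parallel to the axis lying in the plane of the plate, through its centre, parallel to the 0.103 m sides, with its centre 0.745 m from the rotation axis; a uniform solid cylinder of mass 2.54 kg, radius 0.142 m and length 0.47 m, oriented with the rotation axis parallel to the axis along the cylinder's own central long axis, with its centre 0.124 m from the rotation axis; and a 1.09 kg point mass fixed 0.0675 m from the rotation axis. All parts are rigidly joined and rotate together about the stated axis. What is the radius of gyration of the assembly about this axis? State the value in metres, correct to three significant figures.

Rectangular plate: I_cm = (1/12)Mb² = (1/12)(4.86)(0.434)² = 0.076284 kg m²; centre at d = 0.745 m, so the parallel axis theorem gives I = 0.076284 + (4.86)(0.745)² = 2.7737 kg m².
Solid cylinder: I_cm = (1/2)MR² = (1/2)(2.54)(0.142)² = 0.025608 kg m²; centre at d = 0.124 m, so the parallel axis theorem gives I = 0.025608 + (2.54)(0.124)² = 0.064663 kg m².
Point mass: I_cm = 0; centre at d = 0.0675 m, so the parallel axis theorem gives I = 0 + (1.09)(0.0675)² = 0.0049663 kg m².
Total I = 2.8433 kg m²; total mass M = 8.49 kg.
k = √(I/M) = √(2.8433/8.49) = 0.57871 m.

0.579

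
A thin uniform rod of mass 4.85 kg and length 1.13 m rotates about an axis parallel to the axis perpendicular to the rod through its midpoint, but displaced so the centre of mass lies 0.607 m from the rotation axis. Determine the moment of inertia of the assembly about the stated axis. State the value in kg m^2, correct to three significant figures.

I_cm = (1/12)ML² = (1/12)(4.85)(1.13)² = 0.51608 kg m^2; centre at d = 0.607 m, so I = I_cm + Md² gives I = 0.51608 + (4.85)(0.607)² = 2.3031 kg m^2.

2.30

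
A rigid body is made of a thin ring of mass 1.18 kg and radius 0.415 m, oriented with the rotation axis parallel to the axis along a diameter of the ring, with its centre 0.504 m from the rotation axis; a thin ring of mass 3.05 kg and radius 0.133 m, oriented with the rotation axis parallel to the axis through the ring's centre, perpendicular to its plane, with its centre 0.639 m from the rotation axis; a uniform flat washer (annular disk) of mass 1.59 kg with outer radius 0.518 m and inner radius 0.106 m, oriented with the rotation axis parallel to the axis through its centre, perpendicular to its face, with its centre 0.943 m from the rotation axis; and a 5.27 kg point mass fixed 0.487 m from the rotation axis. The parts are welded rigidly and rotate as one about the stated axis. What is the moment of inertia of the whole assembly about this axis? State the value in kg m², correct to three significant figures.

Thin ring: I_cm = (1/2)MR² = (1/2)(1.18)(0.415)² = 0.10161 kg m²; centre at d = 0.504 m, so I = I_cm + Md² gives I = 0.10161 + (1.18)(0.504)² = 0.40135 kg m².
Thin ring: I_cm = MR² = (3.05)(0.133)² = 0.053951 kg m²; centre at d = 0.639 m, so I = I_cm + Md² gives I = 0.053951 + (3.05)(0.639)² = 1.2993 kg m².
Annular disk: I_cm = (1/2)M(R²+r²) = (1/2)(1.59)[(0.518)² + (0.106)²] = 0.22225 kg m²; centre at d = 0.943 m, so I = I_cm + Md² gives I = 0.22225 + (1.59)(0.943)² = 1.6362 kg m².
Point mass: I_cm = 0; centre at d = 0.487 m, so I = I_cm + Md² gives I = 0 + (5.27)(0.487)² = 1.2499 kg m².
Total I = 0.40135 + 1.2993 + 1.6362 + 1.2499 = 4.5867 kg m².

4.59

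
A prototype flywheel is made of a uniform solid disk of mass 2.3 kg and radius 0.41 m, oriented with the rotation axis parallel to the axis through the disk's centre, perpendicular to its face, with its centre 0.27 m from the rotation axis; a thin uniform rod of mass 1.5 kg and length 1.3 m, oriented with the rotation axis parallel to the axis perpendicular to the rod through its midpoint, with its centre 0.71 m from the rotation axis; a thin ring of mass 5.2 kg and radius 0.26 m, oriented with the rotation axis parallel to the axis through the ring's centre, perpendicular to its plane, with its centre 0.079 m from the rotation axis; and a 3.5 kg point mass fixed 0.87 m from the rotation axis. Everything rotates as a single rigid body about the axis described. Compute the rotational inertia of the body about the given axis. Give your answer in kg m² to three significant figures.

Solid disk: I_cm = (1/2)MR² = (1/2)(2.3)(0.41)² = 0.19331 kg m²; centre at d = 0.27 m, so I = I_cm + Md² gives I = 0.19331 + (2.3)(0.27)² = 0.36099 kg m².
Thin rod: I_cm = (1/12)ML² = (1/12)(1.5)(1.3)² = 0.21125 kg m²; centre at d = 0.71 m, so I = I_cm + Md² gives I = 0.21125 + (1.5)(0.71)² = 0.9674 kg m².
Thin ring: I_cm = MR² = (5.2)(0.26)² = 0.35152 kg m²; centre at d = 0.079 m, so I = I_cm + Md² gives I = 0.35152 + (5.2)(0.079)² = 0.38397 kg m².
Point mass: I_cm = 0; centre at d = 0.87 m, so I = I_cm + Md² gives I = 0 + (3.5)(0.87)² = 2.6492 kg m².
Total I = 0.36099 + 0.9674 + 0.38397 + 2.6492 = 4.3615 kg m².

4.36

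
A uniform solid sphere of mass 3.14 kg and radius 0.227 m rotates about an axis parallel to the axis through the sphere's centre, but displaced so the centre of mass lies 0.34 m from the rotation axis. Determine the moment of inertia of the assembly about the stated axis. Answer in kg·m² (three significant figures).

0.428

I_cm = (2/5)MR² = (2/5)(3.14)(0.227)² = 0.06472 kg·m²; centre at d = 0.34 m, so the parallel axis theorem gives I = 0.06472 + (3.14)(0.34)² = 0.4277 kg·m².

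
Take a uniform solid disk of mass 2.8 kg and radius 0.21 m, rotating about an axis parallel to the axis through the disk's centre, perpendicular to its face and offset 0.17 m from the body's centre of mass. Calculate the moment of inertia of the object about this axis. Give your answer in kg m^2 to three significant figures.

0.143

I_cm = (1/2)MR² = (1/2)(2.8)(0.21)² = 0.06174 kg m^2; centre at d = 0.17 m, so the parallel axis theorem gives I = 0.06174 + (2.8)(0.17)² = 0.14266 kg m^2.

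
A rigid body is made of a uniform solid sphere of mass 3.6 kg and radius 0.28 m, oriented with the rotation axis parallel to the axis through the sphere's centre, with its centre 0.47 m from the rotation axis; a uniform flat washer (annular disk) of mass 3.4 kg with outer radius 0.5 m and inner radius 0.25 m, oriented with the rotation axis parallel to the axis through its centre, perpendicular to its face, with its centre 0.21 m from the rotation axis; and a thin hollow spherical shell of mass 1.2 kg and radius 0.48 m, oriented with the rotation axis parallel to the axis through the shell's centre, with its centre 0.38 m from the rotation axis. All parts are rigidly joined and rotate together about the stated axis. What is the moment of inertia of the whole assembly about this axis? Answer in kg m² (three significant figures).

Solid sphere: I_cm = (2/5)MR² = (2/5)(3.6)(0.28)² = 0.1129 kg m²; centre at d = 0.47 m, so the parallel axis theorem gives I = 0.1129 + (3.6)(0.47)² = 0.90814 kg m².
Annular disk: I_cm = (1/2)M(R²+r²) = (1/2)(3.4)[(0.5)² + (0.25)²] = 0.53125 kg m²; centre at d = 0.21 m, so the parallel axis theorem gives I = 0.53125 + (3.4)(0.21)² = 0.68119 kg m².
Spherical shell: I_cm = (2/3)MR² = (2/3)(1.2)(0.48)² = 0.18432 kg m²; centre at d = 0.38 m, so the parallel axis theorem gives I = 0.18432 + (1.2)(0.38)² = 0.3576 kg m².
Total I = 0.90814 + 0.68119 + 0.3576 = 1.9469 kg m².

1.95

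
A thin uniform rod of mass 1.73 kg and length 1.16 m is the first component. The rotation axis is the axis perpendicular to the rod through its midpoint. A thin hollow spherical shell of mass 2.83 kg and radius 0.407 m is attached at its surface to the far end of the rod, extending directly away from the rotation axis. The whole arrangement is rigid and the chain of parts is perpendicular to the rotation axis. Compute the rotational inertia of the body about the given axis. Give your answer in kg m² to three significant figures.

3.26

Thin rod: I_cm = (1/12)ML² = (1/12)(1.73)(1.16)² = 0.19399 kg m²; axis through the centre, so I = 0.19399 kg m².
Spherical shell: I_cm = (2/3)MR² = (2/3)(2.83)(0.407)² = 0.31252 kg m²; centre at d = 0.58 + 0.407 = 0.987 m, so I = I_cm + Md² gives I = 0.31252 + (2.83)(0.987)² = 3.0694 kg m².
Total I = 0.19399 + 3.0694 = 3.2634 kg m².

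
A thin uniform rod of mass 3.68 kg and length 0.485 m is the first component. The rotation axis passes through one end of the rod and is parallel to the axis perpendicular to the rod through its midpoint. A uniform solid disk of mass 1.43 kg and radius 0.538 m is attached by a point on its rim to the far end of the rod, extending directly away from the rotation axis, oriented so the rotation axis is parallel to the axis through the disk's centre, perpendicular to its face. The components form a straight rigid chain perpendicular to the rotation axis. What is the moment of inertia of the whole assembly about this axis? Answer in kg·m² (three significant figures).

Thin rod: I_cm = (1/12)ML² = (1/12)(3.68)(0.485)² = 0.072136 kg·m²; centre at d = 0.2425 m, so the parallel axis theorem gives I = 0.072136 + (3.68)(0.2425)² = 0.28854 kg·m².
Solid disk: I_cm = (1/2)MR² = (1/2)(1.43)(0.538)² = 0.20695 kg·m²; centre at d = 0.2425 + 0.2425 + 0.538 = 1.023 m, so the parallel axis theorem gives I = 0.20695 + (1.43)(1.023)² = 1.7035 kg·m².
Total I = 0.28854 + 1.7035 = 1.992 kg·m².

1.99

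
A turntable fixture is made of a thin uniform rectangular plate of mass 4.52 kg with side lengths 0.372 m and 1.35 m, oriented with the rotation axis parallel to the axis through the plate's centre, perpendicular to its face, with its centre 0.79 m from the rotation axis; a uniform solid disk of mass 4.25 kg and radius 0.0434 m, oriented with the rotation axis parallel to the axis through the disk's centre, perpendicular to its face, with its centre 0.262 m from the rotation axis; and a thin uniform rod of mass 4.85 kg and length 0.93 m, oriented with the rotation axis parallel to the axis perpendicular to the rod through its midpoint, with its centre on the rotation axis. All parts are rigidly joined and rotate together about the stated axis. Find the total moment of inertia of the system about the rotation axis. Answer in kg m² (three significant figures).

Rectangular plate: I_cm = (1/12)M(a²+b²) = (1/12)(4.52)[(0.372)² + (1.35)²] = 0.7386 kg m²; centre at d = 0.79 m, so I = I_cm + Md² gives I = 0.7386 + (4.52)(0.79)² = 3.5595 kg m².
Solid disk: I_cm = (1/2)MR² = (1/2)(4.25)(0.0434)² = 0.0040026 kg m²; centre at d = 0.262 m, so I = I_cm + Md² gives I = 0.0040026 + (4.25)(0.262)² = 0.29574 kg m².
Thin rod: I_cm = (1/12)ML² = (1/12)(4.85)(0.93)² = 0.34956 kg m²; axis through the centre, so I = 0.34956 kg m².
Total I = 3.5595 + 0.29574 + 0.34956 = 4.2048 kg m².

4.20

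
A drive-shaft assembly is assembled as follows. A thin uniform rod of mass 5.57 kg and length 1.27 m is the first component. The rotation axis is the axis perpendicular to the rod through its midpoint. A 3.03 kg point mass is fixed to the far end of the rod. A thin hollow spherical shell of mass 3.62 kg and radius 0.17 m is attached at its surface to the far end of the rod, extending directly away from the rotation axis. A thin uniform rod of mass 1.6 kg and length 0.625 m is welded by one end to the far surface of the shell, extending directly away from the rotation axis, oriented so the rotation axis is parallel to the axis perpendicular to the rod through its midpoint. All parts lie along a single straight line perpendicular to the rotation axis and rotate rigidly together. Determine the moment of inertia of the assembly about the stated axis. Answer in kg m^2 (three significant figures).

Thin rod: I_cm = (1/12)ML² = (1/12)(5.57)(1.27)² = 0.74865 kg m^2; axis through the centre, so I = 0.74865 kg m^2.
Point mass: I_cm = 0; centre at d = 0.635 m, so I = I_cm + Md² gives I = 0 + (3.03)(0.635)² = 1.2218 kg m^2.
Spherical shell: I_cm = (2/3)MR² = (2/3)(3.62)(0.17)² = 0.069745 kg m^2; centre at d = 0.635 + 0.17 = 0.805 m, so I = I_cm + Md² gives I = 0.069745 + (3.62)(0.805)² = 2.4156 kg m^2.
Thin rod: I_cm = (1/12)ML² = (1/12)(1.6)(0.625)² = 0.052083 kg m^2; centre at d = 0.635 + 0.17 + 0.17 + 0.3125 = 1.2875 m, so I = I_cm + Md² gives I = 0.052083 + (1.6)(1.2875)² = 2.7043 kg m^2.
Total I = 0.74865 + 1.2218 + 2.4156 + 2.7043 = 7.0904 kg m^2.

7.09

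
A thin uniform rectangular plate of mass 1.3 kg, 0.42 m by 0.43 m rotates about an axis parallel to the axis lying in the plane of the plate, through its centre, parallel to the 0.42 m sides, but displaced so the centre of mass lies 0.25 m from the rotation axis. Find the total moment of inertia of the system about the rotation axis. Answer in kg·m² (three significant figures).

I_cm = (1/12)Mb² = (1/12)(1.3)(0.43)² = 0.020031 kg·m²; centre at d = 0.25 m, so I = I_cm + Md² gives I = 0.020031 + (1.3)(0.25)² = 0.10128 kg·m².

0.101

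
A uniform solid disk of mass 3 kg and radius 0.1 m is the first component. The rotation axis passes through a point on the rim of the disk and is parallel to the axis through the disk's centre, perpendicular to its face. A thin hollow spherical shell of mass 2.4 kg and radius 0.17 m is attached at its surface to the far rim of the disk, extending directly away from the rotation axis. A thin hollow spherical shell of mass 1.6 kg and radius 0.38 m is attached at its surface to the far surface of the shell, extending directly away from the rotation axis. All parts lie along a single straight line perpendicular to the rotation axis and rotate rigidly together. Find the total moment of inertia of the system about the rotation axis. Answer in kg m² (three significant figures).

Solid disk: I_cm = (1/2)MR² = (1/2)(3)(0.1)² = 0.015 kg m²; centre at d = 0.1 m, so I = I_cm + Md² gives I = 0.015 + (3)(0.1)² = 0.045 kg m².
Spherical shell: I_cm = (2/3)MR² = (2/3)(2.4)(0.17)² = 0.04624 kg m²; centre at d = 0.1 + 0.1 + 0.17 = 0.37 m, so I = I_cm + Md² gives I = 0.04624 + (2.4)(0.37)² = 0.3748 kg m².
Spherical shell: I_cm = (2/3)MR² = (2/3)(1.6)(0.38)² = 0.15403 kg m²; centre at d = 0.1 + 0.1 + 0.17 + 0.17 + 0.38 = 0.92 m, so I = I_cm + Md² gives I = 0.15403 + (1.6)(0.92)² = 1.5083 kg m².
Total I = 0.045 + 0.3748 + 1.5083 = 1.9281 kg m².

1.93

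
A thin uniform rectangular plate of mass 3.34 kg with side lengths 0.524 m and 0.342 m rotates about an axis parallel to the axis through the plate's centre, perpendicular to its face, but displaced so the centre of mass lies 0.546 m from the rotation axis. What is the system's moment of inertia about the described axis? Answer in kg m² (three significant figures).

1.10

I_cm = (1/12)M(a²+b²) = (1/12)(3.34)[(0.524)² + (0.342)²] = 0.10898 kg m²; centre at d = 0.546 m, so the parallel axis theorem gives I = 0.10898 + (3.34)(0.546)² = 1.1047 kg m².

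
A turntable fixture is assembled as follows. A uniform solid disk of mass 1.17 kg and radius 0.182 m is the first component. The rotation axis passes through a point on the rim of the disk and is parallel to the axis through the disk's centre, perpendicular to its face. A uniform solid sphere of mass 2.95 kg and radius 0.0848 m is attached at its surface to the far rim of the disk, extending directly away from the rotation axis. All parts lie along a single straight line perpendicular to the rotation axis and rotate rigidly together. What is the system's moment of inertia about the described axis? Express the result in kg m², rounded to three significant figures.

Solid disk: I_cm = (1/2)MR² = (1/2)(1.17)(0.182)² = 0.019378 kg m²; centre at d = 0.182 m, so I = I_cm + Md² gives I = 0.019378 + (1.17)(0.182)² = 0.058133 kg m².
Solid sphere: I_cm = (2/5)MR² = (2/5)(2.95)(0.0848)² = 0.0084854 kg m²; centre at d = 0.182 + 0.182 + 0.0848 = 0.4488 m, so I = I_cm + Md² gives I = 0.0084854 + (2.95)(0.4488)² = 0.60268 kg m².
Total I = 0.058133 + 0.60268 = 0.66081 kg m².

0.661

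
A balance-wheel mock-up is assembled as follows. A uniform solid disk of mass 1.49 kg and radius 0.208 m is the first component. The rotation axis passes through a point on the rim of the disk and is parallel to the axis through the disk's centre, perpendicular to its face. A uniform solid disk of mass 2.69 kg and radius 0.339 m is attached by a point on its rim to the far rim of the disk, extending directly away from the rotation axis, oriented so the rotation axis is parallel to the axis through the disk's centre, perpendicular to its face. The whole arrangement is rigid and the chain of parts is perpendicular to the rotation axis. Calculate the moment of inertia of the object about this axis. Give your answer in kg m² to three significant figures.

Solid disk: I_cm = (1/2)MR² = (1/2)(1.49)(0.208)² = 0.032232 kg m²; centre at d = 0.208 m, so the parallel axis theorem gives I = 0.032232 + (1.49)(0.208)² = 0.096695 kg m².
Solid disk: I_cm = (1/2)MR² = (1/2)(2.69)(0.339)² = 0.15457 kg m²; centre at d = 0.208 + 0.208 + 0.339 = 0.755 m, so the parallel axis theorem gives I = 0.15457 + (2.69)(0.755)² = 1.6879 kg m².
Total I = 0.096695 + 1.6879 = 1.7846 kg m².

1.78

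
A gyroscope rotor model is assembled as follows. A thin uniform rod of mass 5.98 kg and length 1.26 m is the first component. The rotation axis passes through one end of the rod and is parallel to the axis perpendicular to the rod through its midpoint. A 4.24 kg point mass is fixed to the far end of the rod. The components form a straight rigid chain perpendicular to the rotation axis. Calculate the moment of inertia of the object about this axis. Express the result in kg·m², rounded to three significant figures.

Thin rod: I_cm = (1/12)ML² = (1/12)(5.98)(1.26)² = 0.79115 kg·m²; centre at d = 0.63 m, so I = I_cm + Md² gives I = 0.79115 + (5.98)(0.63)² = 3.1646 kg·m².
Point mass: I_cm = 0; centre at d = 0.63 + 0.63 = 1.26 m, so I = I_cm + Md² gives I = 0 + (4.24)(1.26)² = 6.7314 kg·m².
Total I = 3.1646 + 6.7314 = 9.896 kg·m².

9.90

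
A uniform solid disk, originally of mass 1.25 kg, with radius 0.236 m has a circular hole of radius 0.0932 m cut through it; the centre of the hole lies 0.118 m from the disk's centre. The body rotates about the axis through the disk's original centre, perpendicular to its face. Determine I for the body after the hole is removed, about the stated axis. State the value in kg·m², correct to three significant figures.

0.0312

Unpierced body about its centre: I₀ = (1/2)MR² = (1/2)(1.25)(0.236)² = 0.03481 kg·m².
The removed disk has mass m = M·(r/R)² = (1.25)(0.0932/0.236)² = 0.19495 kg (same uniform areal density).
Its moment of inertia about the rotation axis (parallel-axis theorem): I_hole = (1/2)mr² + md² = (1/2)(0.19495)(0.0932)² + (0.19495)(0.118)² = 0.0035611 kg·m².
Treating the hole as negative mass, I = I₀ − I_hole = 0.03481 − 0.0035611 = 0.031249 kg·m².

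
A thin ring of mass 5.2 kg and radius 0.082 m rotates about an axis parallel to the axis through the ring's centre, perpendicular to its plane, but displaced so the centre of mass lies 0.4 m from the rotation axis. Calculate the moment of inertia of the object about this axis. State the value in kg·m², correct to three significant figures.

I_cm = MR² = (5.2)(0.082)² = 0.034965 kg·m²; centre at d = 0.4 m, so I = I_cm + Md² gives I = 0.034965 + (5.2)(0.4)² = 0.86696 kg·m².

0.867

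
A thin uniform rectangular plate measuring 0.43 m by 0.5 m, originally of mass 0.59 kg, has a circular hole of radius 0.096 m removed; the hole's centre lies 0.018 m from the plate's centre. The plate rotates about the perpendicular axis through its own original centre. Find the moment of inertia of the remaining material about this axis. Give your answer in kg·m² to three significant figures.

0.0210

Unpierced body about its centre: I₀ = (1/12)M(a²+b²) = (1/12)(0.59)[(0.43)² + (0.5)²] = 0.021383 kg·m².
The removed disk has mass m = M·πr²/(ab) = (0.59)·π(0.096)²/(0.43·0.5) = 0.079452 kg (same uniform areal density).
Its moment of inertia about the rotation axis (parallel-axis theorem): I_hole = (1/2)mr² + md² = (1/2)(0.079452)(0.096)² + (0.079452)(0.018)² = 0.00039186 kg·m².
Treating the hole as negative mass, I = I₀ − I_hole = 0.021383 − 0.00039186 = 0.020991 kg·m².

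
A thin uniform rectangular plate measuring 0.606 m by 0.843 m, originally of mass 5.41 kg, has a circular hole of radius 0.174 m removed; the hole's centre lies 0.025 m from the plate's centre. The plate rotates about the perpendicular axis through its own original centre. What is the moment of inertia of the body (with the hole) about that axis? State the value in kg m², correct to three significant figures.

Unpierced body about its centre: I₀ = (1/12)M(a²+b²) = (1/12)(5.41)[(0.606)² + (0.843)²] = 0.48595 kg m².
The removed disk has mass m = M·πr²/(ab) = (5.41)·π(0.174)²/(0.606·0.843) = 1.0073 kg (same uniform areal density).
Its moment of inertia about the rotation axis (parallel-axis theorem): I_hole = (1/2)mr² + md² = (1/2)(1.0073)(0.174)² + (1.0073)(0.025)² = 0.015878 kg m².
Treating the hole as negative mass, I = I₀ − I_hole = 0.48595 − 0.015878 = 0.47007 kg m².

0.470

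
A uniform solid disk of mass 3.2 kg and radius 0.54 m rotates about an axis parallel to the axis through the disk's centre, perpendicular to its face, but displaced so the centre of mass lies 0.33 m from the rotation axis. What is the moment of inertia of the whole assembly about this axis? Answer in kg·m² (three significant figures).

I_cm = (1/2)MR² = (1/2)(3.2)(0.54)² = 0.46656 kg·m²; centre at d = 0.33 m, so the parallel axis theorem gives I = 0.46656 + (3.2)(0.33)² = 0.81504 kg·m².

0.815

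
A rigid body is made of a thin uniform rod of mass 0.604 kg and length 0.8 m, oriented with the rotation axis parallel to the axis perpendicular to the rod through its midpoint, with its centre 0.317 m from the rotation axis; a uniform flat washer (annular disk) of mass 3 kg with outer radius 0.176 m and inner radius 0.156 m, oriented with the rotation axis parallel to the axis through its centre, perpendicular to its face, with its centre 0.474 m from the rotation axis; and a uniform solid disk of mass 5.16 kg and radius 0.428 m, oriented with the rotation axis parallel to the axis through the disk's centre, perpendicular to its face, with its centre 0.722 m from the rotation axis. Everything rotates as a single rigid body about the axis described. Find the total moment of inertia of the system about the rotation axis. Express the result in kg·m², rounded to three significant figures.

4.01

Thin rod: I_cm = (1/12)ML² = (1/12)(0.604)(0.8)² = 0.032213 kg·m²; centre at d = 0.317 m, so I = I_cm + Md² gives I = 0.032213 + (0.604)(0.317)² = 0.092909 kg·m².
Annular disk: I_cm = (1/2)M(R²+r²) = (1/2)(3)[(0.176)² + (0.156)²] = 0.082968 kg·m²; centre at d = 0.474 m, so I = I_cm + Md² gives I = 0.082968 + (3)(0.474)² = 0.757 kg·m².
Solid disk: I_cm = (1/2)MR² = (1/2)(5.16)(0.428)² = 0.47261 kg·m²; centre at d = 0.722 m, so I = I_cm + Md² gives I = 0.47261 + (5.16)(0.722)² = 3.1624 kg·m².
Total I = 0.092909 + 0.757 + 3.1624 = 4.0123 kg·m².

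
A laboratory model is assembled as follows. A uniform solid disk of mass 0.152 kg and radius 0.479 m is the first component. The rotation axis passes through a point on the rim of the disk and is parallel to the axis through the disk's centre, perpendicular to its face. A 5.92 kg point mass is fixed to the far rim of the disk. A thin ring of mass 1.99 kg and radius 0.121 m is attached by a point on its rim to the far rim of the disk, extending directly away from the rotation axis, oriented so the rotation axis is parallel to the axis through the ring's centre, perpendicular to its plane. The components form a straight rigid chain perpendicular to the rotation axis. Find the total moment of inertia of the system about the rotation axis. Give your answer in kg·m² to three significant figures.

Solid disk: I_cm = (1/2)MR² = (1/2)(0.152)(0.479)² = 0.017438 kg·m²; centre at d = 0.479 m, so the parallel axis theorem gives I = 0.017438 + (0.152)(0.479)² = 0.052313 kg·m².
Point mass: I_cm = 0; centre at d = 0.479 + 0.479 = 0.958 m, so the parallel axis theorem gives I = 0 + (5.92)(0.958)² = 5.4332 kg·m².
Thin ring: I_cm = MR² = (1.99)(0.121)² = 0.029136 kg·m²; centre at d = 0.479 + 0.479 + 0.121 = 1.079 m, so the parallel axis theorem gives I = 0.029136 + (1.99)(1.079)² = 2.346 kg·m².
Total I = 0.052313 + 5.4332 + 2.346 = 7.8315 kg·m².

7.83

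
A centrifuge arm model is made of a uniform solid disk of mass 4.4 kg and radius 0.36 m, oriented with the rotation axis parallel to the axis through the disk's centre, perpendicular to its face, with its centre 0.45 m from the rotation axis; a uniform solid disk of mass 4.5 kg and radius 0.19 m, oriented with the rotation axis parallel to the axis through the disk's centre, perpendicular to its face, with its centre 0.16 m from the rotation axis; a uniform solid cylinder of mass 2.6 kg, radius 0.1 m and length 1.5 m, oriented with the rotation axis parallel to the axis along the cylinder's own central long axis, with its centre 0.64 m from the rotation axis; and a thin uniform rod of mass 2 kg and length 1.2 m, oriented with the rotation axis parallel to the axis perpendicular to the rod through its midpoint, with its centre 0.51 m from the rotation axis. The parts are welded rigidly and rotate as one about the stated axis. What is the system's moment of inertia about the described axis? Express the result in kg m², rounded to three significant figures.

Solid disk: I_cm = (1/2)MR² = (1/2)(4.4)(0.36)² = 0.28512 kg m²; centre at d = 0.45 m, so I = I_cm + Md² gives I = 0.28512 + (4.4)(0.45)² = 1.1761 kg m².
Solid disk: I_cm = (1/2)MR² = (1/2)(4.5)(0.19)² = 0.081225 kg m²; centre at d = 0.16 m, so I = I_cm + Md² gives I = 0.081225 + (4.5)(0.16)² = 0.19643 kg m².
Solid cylinder: I_cm = (1/2)MR² = (1/2)(2.6)(0.1)² = 0.013 kg m²; centre at d = 0.64 m, so I = I_cm + Md² gives I = 0.013 + (2.6)(0.64)² = 1.078 kg m².
Thin rod: I_cm = (1/12)ML² = (1/12)(2)(1.2)² = 0.24 kg m²; centre at d = 0.51 m, so I = I_cm + Md² gives I = 0.24 + (2)(0.51)² = 0.7602 kg m².
Total I = 1.1761 + 0.19643 + 1.078 + 0.7602 = 3.2107 kg m².

3.21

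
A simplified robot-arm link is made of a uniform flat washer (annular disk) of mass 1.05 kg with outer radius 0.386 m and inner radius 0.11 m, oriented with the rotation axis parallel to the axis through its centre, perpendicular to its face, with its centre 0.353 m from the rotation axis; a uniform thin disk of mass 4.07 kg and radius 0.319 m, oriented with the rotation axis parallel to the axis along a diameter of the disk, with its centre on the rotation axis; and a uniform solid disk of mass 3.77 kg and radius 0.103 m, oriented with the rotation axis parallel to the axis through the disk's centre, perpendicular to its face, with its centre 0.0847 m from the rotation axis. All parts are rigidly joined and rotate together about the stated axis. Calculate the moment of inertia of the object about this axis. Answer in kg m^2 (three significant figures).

Annular disk: I_cm = (1/2)M(R²+r²) = (1/2)(1.05)[(0.386)² + (0.11)²] = 0.084575 kg m^2; centre at d = 0.353 m, so I = I_cm + Md² gives I = 0.084575 + (1.05)(0.353)² = 0.21541 kg m^2.
Thin disk: I_cm = (1/4)MR² = (1/4)(4.07)(0.319)² = 0.10354 kg m^2; axis through the centre, so I = 0.10354 kg m^2.
Solid disk: I_cm = (1/2)MR² = (1/2)(3.77)(0.103)² = 0.019998 kg m^2; centre at d = 0.0847 m, so I = I_cm + Md² gives I = 0.019998 + (3.77)(0.0847)² = 0.047044 kg m^2.
Total I = 0.21541 + 0.10354 + 0.047044 = 0.366 kg m^2.

0.366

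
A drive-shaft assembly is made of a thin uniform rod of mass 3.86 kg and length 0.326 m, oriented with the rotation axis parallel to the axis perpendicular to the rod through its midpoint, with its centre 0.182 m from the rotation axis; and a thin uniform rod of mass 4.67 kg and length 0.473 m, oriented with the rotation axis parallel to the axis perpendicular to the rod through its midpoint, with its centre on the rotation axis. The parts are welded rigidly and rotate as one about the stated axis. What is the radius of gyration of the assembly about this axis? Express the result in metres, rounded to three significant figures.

Thin rod: I_cm = (1/12)ML² = (1/12)(3.86)(0.326)² = 0.034185 kg m^2; centre at d = 0.182 m, so I = I_cm + Md² gives I = 0.034185 + (3.86)(0.182)² = 0.16204 kg m^2.
Thin rod: I_cm = (1/12)ML² = (1/12)(4.67)(0.473)² = 0.087068 kg m^2; axis through the centre, so I = 0.087068 kg m^2.
Total I = 0.24911 kg m^2; total mass M = 8.53 kg.
k = √(I/M) = √(0.24911/8.53) = 0.17089 m.

0.171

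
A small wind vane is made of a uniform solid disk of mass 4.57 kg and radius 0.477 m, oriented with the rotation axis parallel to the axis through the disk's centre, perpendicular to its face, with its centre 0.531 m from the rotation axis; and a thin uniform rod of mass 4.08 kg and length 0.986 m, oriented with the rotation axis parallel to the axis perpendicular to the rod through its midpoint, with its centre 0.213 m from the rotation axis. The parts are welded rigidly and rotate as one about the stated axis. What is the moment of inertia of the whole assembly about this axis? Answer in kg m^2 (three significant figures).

2.32

Solid disk: I_cm = (1/2)MR² = (1/2)(4.57)(0.477)² = 0.5199 kg m^2; centre at d = 0.531 m, so the parallel axis theorem gives I = 0.5199 + (4.57)(0.531)² = 1.8085 kg m^2.
Thin rod: I_cm = (1/12)ML² = (1/12)(4.08)(0.986)² = 0.33055 kg m^2; centre at d = 0.213 m, so the parallel axis theorem gives I = 0.33055 + (4.08)(0.213)² = 0.51565 kg m^2.
Total I = 1.8085 + 0.51565 = 2.3241 kg m^2.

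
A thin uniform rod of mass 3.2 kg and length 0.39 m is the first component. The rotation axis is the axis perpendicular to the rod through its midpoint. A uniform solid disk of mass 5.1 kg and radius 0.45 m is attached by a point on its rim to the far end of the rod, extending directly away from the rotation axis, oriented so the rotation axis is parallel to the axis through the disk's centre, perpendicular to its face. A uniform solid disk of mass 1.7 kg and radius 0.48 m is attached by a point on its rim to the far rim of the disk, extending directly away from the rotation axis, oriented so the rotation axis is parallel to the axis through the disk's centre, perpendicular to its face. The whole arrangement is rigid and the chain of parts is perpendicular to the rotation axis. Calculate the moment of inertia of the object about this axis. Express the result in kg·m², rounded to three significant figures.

7.09

Thin rod: I_cm = (1/12)ML² = (1/12)(3.2)(0.39)² = 0.04056 kg·m²; axis through the centre, so I = 0.04056 kg·m².
Solid disk: I_cm = (1/2)MR² = (1/2)(5.1)(0.45)² = 0.51638 kg·m²; centre at d = 0.195 + 0.45 = 0.645 m, so I = I_cm + Md² gives I = 0.51638 + (5.1)(0.645)² = 2.6381 kg·m².
Solid disk: I_cm = (1/2)MR² = (1/2)(1.7)(0.48)² = 0.19584 kg·m²; centre at d = 0.195 + 0.45 + 0.45 + 0.48 = 1.575 m, so I = I_cm + Md² gives I = 0.19584 + (1.7)(1.575)² = 4.4129 kg·m².
Total I = 0.04056 + 2.6381 + 4.4129 = 7.0916 kg·m².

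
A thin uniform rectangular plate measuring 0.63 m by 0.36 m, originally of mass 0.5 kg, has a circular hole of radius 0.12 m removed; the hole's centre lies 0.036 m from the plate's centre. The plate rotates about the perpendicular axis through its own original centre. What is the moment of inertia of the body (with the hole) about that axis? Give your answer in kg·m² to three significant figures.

Unpierced body about its centre: I₀ = (1/12)M(a²+b²) = (1/12)(0.5)[(0.63)² + (0.36)²] = 0.021937 kg·m².
The removed disk has mass m = M·πr²/(ab) = (0.5)·π(0.12)²/(0.63·0.36) = 0.099733 kg (same uniform areal density).
Its moment of inertia about the rotation axis (parallel-axis theorem): I_hole = (1/2)mr² + md² = (1/2)(0.099733)(0.12)² + (0.099733)(0.036)² = 0.00084733 kg·m².
Treating the hole as negative mass, I = I₀ − I_hole = 0.021937 − 0.00084733 = 0.02109 kg·m².

0.0211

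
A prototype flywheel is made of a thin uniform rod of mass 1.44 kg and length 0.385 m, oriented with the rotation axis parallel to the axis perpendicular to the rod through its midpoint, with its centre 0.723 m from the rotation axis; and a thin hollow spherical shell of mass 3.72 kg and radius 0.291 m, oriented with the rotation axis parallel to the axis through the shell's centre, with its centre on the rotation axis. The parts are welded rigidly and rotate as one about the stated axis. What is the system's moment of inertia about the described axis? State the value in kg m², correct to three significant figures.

Thin rod: I_cm = (1/12)ML² = (1/12)(1.44)(0.385)² = 0.017787 kg m²; centre at d = 0.723 m, so I = I_cm + Md² gives I = 0.017787 + (1.44)(0.723)² = 0.77052 kg m².
Spherical shell: I_cm = (2/3)MR² = (2/3)(3.72)(0.291)² = 0.21001 kg m²; axis through the centre, so I = 0.21001 kg m².
Total I = 0.77052 + 0.21001 = 0.98053 kg m².

0.981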